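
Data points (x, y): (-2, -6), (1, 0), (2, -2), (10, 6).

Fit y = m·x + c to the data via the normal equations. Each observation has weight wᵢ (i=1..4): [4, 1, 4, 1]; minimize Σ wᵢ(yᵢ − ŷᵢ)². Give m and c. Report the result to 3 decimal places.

Compute the Gram sums: Σwᵢ·x·x = 133, Σwᵢ·x = 11, Σwᵢ·1 = 10.
Right-hand side: Σwᵢ·x·y = 92, Σwᵢ·y = -26.
Determinant 133·10 − 11² = 1209.
m = (92·10 − 11·(-26))/1209 = 402/403; c = (133·(-26) − 11·92)/1209 = -1490/403.

m = 0.998, c = -3.697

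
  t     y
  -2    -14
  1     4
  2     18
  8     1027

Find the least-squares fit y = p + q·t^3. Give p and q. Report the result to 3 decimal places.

p = 2.000, q = 2.002

Setting ∂/∂p … = 0 gives: 4·p + 513·q = 1035;  513·p + 262273·q = 526084.
Determinant 4·262273 − 513² = 785923.
p = (1035·262273 − 513·526084)/785923 = 1571463/785923; q = (4·526084 − 513·1035)/785923 = 1573381/785923.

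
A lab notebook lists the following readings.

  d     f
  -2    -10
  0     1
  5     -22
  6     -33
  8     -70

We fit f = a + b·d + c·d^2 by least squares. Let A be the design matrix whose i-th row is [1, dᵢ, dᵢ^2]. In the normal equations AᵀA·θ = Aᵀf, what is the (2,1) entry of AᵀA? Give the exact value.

17

Row 2 ↔ basis d, column 1 ↔ basis 1, so (AᵀA)_{2,1} = Σᵢ d = (-2)·(1) + (0)·(1) + (5)·(1) + (6)·(1) + (8)·(1) = 17.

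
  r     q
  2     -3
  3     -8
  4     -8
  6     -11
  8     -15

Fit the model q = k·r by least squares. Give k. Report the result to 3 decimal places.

k = -1.922

Normal-equation sums: Σr·r = 129.
For Xᵀq: Σr·q = -248.
So XᵀX·[k]ᵀ = Xᵀq: [[129]]·[k]ᵀ = [-248]ᵀ.
k = (-248)/129 = -1.92248.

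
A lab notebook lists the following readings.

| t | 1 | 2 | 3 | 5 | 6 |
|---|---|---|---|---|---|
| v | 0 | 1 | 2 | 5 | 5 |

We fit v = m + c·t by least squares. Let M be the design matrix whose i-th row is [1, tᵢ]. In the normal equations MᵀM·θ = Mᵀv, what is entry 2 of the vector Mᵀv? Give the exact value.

63

Entry 2 ↔ basis t, so (Mᵀv)_{2} = Σᵢ (t)·vᵢ = (1)·(0) + (2)·(1) + (3)·(2) + (5)·(5) + (6)·(5) = 63.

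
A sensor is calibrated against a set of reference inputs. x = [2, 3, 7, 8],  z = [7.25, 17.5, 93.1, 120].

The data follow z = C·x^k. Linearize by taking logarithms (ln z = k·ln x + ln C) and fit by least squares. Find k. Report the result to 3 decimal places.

k = 2.014

Let Y = ln z. Fitting Y = k·ln x + ln C by least squares:
XᵀX = [[9.7980, 5.8171]; [5.8171, 4]], rhs = [23.2950, 14.1644]ᵀ  (here Σln x = 5.8171, Σ(ln x)² = 9.7980, Σln z = 14.1644, Σln x·ln z = 23.2950).
Slope k = (n·Σln x·ln z − Σln x·Σln z)/(n·Σ(ln x)² − (Σln x)²) = (4·23.2950 − 5.8171·14.1644)/5.3534 = 2.01448; ln C = (Σln z − k·Σln x)/n = 0.61148.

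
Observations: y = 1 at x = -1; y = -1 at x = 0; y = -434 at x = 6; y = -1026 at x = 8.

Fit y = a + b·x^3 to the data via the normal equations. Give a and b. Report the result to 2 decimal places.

MᵀM·[a, b]ᵀ = Mᵀy reads: 4·a + 727·b = -1460;  727·a + 308801·b = -619057.
(Σ1 = 4, Σx^3 = 727, Σx^3·x^3 = 308801, Σy = -1460, Σx^3·y = -619057.)
Eliminating b: 308801·(row 1) − 727·(row 2) gives 706675·a = 308801·(-1460) − 727·(-619057) = -795021, so a = -795021/706675.
Then b = ((-619057) − 727·(-795021/706675))/308801 = -1414808/706675.

a = -1.13, b = -2.00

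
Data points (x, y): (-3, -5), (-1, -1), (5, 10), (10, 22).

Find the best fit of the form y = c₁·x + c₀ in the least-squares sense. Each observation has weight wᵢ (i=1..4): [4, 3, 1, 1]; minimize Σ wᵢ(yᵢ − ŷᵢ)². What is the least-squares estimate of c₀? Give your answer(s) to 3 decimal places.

c₀ = 1.000

The normal system AᵀWA·[c₁, c₀]ᵀ = AᵀWy is [[164, 0]; [0, 9]]·[c₁, c₀]ᵀ = [333, 9]ᵀ.
Determinant 164·9 − 0² = 1476.
c₁ = (333·9 − 0·9)/1476 = 333/164; c₀ = (164·9 − 0·333)/1476 = 1.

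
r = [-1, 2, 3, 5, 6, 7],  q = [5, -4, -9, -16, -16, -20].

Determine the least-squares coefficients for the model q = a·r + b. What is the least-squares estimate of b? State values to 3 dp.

The normal equations are: 124·a + 22·b = -356;  22·a + 6·b = -60.
(Σr·r = 124, Σr = 22, Σ1 = 6, Σr·q = -356, Σq = -60.)
Eliminating b: 6·(row 1) − 22·(row 2) gives 260·a = 6·(-356) − 22·(-60) = -816, so a = -204/65.
Then b = ((-60) − 22·(-204/65))/6 = 98/65.

b = 1.508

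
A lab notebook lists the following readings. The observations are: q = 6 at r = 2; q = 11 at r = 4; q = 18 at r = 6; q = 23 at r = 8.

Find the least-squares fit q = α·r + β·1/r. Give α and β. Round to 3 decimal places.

α = 2.896, β = 0.112

The normal equations are: 120·α + 4·β = 348;  4·α + (205/576)·β = 93/8.
Determinant 120·(205/576) − 4² = 641/24.
α = (348·(205/576) − 4·(93/8))/(641/24) = 3713/1282; β = (120·(93/8) − 4·348)/(641/24) = 72/641.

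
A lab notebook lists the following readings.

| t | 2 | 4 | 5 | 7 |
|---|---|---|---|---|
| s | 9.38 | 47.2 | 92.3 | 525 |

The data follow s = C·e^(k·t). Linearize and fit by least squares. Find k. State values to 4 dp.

Let Y = ln s. Fitting Y = k·t + ln C by least squares:
Σt = 18.0000, Σ(t)² = 94.0000, Σln s = 16.8814, Σt·ln s = 86.3637.
Equations: 94.0000·k + 18.0000·ln C = 86.3637;  18.0000·k + 4·ln C = 16.8814.
Slope k = (n·Σt·ln s − Σt·Σln s)/(n·Σ(t)² − (Σt)²) = (4·86.3637 − 18.0000·16.8814)/52.0000 = 0.79980; ln C = (Σln s − k·Σt)/n = 0.62126.

k = 0.7998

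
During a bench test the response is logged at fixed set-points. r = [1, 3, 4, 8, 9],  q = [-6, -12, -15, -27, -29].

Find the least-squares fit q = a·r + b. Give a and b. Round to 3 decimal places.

a = -2.913, b = -3.235

Forming AᵀA = [[171, 25]; [25, 5]] and Aᵀq = [-579, -89]ᵀ gives AᵀA·[a, b]ᵀ = Aᵀq.
Determinant 171·5 − 25² = 230.
a = ((-579)·5 − 25·(-89))/230 = -67/23; b = (171·(-89) − 25·(-579))/230 = -372/115.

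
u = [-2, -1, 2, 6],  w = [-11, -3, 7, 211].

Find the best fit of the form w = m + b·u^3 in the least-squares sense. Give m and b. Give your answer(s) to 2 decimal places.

m = -2.03, b = 0.99

Forming MᵀM = [[4, 215]; [215, 46785]] and Mᵀw = [204, 45723]ᵀ gives MᵀM·[m, b]ᵀ = Mᵀw.
Determinant 4·46785 − 215² = 140915.
m = (204·46785 − 215·45723)/140915 = -57261/28183; b = (4·45723 − 215·204)/140915 = 139032/140915.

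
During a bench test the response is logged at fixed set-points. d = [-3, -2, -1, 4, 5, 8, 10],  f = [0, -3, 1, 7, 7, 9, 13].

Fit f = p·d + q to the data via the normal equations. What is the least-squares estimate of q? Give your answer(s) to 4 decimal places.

q = 1.6264

Sums needed: Σd·d = 219, Σd = 21, Σ1 = 7.
For Aᵀf: Σd·f = 270, Σf = 34.
AᵀA·[p, q]ᵀ = Aᵀf becomes [[219, 21]; [21, 7]]·[p, q]ᵀ = [270, 34]ᵀ.
Eliminating q: 7·(row 1) − 21·(row 2) gives 1092·p = 7·270 − 21·34 = 1176, so p = 14/13.
Then q = (34 − 21·(14/13))/7 = 148/91.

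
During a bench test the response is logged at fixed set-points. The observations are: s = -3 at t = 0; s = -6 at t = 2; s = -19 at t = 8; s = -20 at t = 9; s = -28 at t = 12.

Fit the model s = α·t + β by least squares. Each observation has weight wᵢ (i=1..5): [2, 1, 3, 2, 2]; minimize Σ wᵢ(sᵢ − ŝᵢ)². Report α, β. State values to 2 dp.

α = -2.06, β = -2.50

Setting ∂/∂α … = 0 gives: 646·α + 68·β = -1500;  68·α + 10·β = -165.
(Σwᵢ·t·t = 646, Σwᵢ·t = 68, Σwᵢ·1 = 10, Σwᵢ·t·s = -1500, Σwᵢ·s = -165.)
Δ = 646·10 − 68² = 1836.
α = ((-1500)·10 − 68·(-165))/1836 = -35/17; β = (646·(-165) − 68·(-1500))/1836 = -5/2.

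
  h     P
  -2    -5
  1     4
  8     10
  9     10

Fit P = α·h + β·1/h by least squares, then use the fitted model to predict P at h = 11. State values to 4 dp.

With design matrix M, MᵀM = [[150, 4]; [4, 6625/5184]] and MᵀP = [184, 319/36]ᵀ.
Determinant 150·(6625/5184) − 4² = 151801/864.
α = (184·(6625/5184) − 4·(319/36))/(151801/864) = 517628/455403; β = (150·(319/36) − 4·184)/(151801/864) = 512496/151801.
At h = 11: P̂ = (517628/455403)·(11) + (512496/151801)·(1/11) = 64170476/5009433.

P̂ = 12.8099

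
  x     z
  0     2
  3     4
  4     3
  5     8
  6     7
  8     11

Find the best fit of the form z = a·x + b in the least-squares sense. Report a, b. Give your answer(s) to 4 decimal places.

a = 1.1339, b = 0.9196

MᵀM·[a, b]ᵀ = Mᵀz reads: 150·a + 26·b = 194;  26·a + 6·b = 35.
Determinant 150·6 − 26² = 224.
a = (194·6 − 26·35)/224 = 127/112; b = (150·35 − 26·194)/224 = 103/112.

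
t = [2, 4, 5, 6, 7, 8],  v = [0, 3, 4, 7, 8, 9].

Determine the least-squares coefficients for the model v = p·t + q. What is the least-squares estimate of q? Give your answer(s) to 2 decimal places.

q = -3.21

Forming AᵀA = [[194, 32]; [32, 6]] and Aᵀv = [202, 31]ᵀ gives AᵀA·[p, q]ᵀ = Aᵀv.
det = 194·6 − 32² = 140.
p = (202·6 − 32·31)/140 = 11/7; q = (194·31 − 32·202)/140 = -45/14.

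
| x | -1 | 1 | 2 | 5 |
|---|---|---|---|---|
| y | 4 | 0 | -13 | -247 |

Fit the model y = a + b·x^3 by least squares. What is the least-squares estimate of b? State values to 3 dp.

b = -1.994

Entries of AᵀA: Σ1 = 4, Σx^3 = 133, Σx^3·x^3 = 15691.
Moment sums: Σy = -256, Σx^3·y = -30983.
Normal equations: [[4, 133]; [133, 15691]]·[a, b]ᵀ = [-256, -30983]ᵀ.
Eliminating b: 15691·(row 1) − 133·(row 2) gives 45075·a = 15691·(-256) − 133·(-30983) = 103843, so a = 103843/45075.
Then b = ((-30983) − 133·(103843/45075))/15691 = -89884/45075.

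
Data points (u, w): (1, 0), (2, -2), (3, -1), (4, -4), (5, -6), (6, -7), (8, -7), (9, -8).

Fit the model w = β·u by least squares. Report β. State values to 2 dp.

From the data, Σu·u = 236.
And Σu·w = -223.
AᵀA·[β]ᵀ = Aᵀw becomes [[236]]·[β]ᵀ = [-223]ᵀ.
Hence β = -223 / 236 ≈ -0.944915.

β = -0.94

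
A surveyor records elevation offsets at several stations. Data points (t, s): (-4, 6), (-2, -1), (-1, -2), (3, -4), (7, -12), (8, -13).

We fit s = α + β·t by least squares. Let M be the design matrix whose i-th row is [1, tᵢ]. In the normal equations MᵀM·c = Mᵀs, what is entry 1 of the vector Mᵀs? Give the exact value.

-26

Entry 1 ↔ basis 1, so (Mᵀs)_{1} = Σᵢ sᵢ = (1)·(6) + (1)·(-1) + (1)·(-2) + (1)·(-4) + (1)·(-12) + (1)·(-13) = -26.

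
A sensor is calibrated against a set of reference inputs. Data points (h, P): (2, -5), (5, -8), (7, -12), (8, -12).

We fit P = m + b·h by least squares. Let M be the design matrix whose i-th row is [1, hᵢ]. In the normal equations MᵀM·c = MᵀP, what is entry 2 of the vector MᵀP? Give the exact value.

Entry 2 ↔ basis h, so (MᵀP)_{2} = Σᵢ (h)·Pᵢ = (2)·(-5) + (5)·(-8) + (7)·(-12) + (8)·(-12) = -230.

-230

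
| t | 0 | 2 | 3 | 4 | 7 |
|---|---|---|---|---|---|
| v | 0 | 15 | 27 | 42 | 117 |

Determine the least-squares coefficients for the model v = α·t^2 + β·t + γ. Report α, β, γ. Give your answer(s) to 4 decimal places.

α = 1.9709, β = 2.8208, γ = 0.4273

The normal system XᵀX·[α, β, γ]ᵀ = Xᵀv is [[2754, 442, 78]; [442, 78, 16]; [78, 16, 5]]·[α, β, γ]ᵀ = [6708, 1098, 201]ᵀ.
Row-reducing yields α = 1287/653, β = 1842/653, γ = 279/653.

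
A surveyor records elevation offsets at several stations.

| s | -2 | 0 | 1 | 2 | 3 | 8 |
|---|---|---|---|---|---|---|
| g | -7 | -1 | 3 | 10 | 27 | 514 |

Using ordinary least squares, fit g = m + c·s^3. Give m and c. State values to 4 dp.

m = 0.7926, c = 1.0023

Entries of MᵀM: Σ1 = 6, Σs^3 = 540, Σs^3·s^3 = 263002.
For Mᵀg: Σg = 546, Σs^3·g = 264036.
Eliminating c: 263002·(row 1) − 540·(row 2) gives 1286412·m = 263002·546 − 540·264036 = 1019652, so m = 84971/107201.
Then c = (264036 − 540·(84971/107201))/263002 = 107448/107201.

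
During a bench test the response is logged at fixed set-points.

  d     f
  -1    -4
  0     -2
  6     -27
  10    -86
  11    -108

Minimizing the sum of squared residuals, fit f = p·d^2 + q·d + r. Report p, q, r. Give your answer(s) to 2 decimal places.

From the data, Σd^2·d^2 = 25938, Σd^2·d = 2546, Σd^2 = 258, Σd·d = 258, Σd = 26, Σ1 = 5.
And Σd^2·f = -22644, Σd·f = -2206, Σf = -227.
AᵀA·[p, q, r]ᵀ = Aᵀf becomes [[25938, 2546, 258]; [2546, 258, 26]; [258, 26, 5]]·[p, q, r]ᵀ = [-22644, -2206, -227]ᵀ.
Solving the 3×3 system (Gaussian elimination) gives p = -133837/124744, q = 270813/124744, r = -20702/15593.

p = -1.07, q = 2.17, r = -1.33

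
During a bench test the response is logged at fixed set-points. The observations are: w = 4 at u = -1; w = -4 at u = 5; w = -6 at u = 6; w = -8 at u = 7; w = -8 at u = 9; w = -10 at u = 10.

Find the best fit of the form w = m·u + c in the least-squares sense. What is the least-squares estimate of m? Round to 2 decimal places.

m = -1.26

Sums needed: Σu·u = 292, Σu = 36, Σ1 = 6.
Moment sums: Σu·w = -288, Σw = -32.
So XᵀX·[m, c]ᵀ = Xᵀw: [[292, 36]; [36, 6]]·[m, c]ᵀ = [-288, -32]ᵀ.
Determinant 292·6 − 36² = 456.
m = ((-288)·6 − 36·(-32))/456 = -24/19; c = (292·(-32) − 36·(-288))/456 = 128/57.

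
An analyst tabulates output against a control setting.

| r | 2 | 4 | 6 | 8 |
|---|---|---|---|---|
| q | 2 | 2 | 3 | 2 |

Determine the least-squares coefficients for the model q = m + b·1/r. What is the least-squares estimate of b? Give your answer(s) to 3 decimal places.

b = -1.108

Normal-equation sums: Σ1 = 4, Σ1/r = 25/24, Σ1/r·1/r = 205/576.
Moment sums: Σq = 9, Σ1/r·q = 9/4.
XᵀX·[m, b]ᵀ = Xᵀq becomes [[4, 25/24]; [25/24, 205/576]]·[m, b]ᵀ = [9, 9/4]ᵀ.
det = 4·(205/576) − (25/24)² = 65/192.
m = (9·(205/576) − (25/24)·(9/4))/(65/192) = 33/13; b = (4·(9/4) − (25/24)·9)/(65/192) = -72/65.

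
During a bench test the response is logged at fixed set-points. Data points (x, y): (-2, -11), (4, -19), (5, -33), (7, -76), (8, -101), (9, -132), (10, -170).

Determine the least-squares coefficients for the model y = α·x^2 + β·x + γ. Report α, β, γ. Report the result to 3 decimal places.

α = -1.991, β = 2.827, γ = 2.438

With design matrix A, AᵀA = [[23955, 2765, 339]; [2765, 339, 41]; [339, 41, 7]] and Aᵀy = [-39053, -4447, -542]ᵀ.
Solving the 3×3 system (Gaussian elimination) gives α = -479623/240884, β = 681025/240884, γ = 146823/60221.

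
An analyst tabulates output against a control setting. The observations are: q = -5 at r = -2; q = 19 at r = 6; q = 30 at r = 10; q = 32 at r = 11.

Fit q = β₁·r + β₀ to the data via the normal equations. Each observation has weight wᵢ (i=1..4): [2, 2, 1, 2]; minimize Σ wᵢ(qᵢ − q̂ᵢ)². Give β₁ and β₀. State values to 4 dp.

The normal system XᵀWX·[β₁, β₀]ᵀ = XᵀWq is [[422, 40]; [40, 7]]·[β₁, β₀]ᵀ = [1252, 122]ᵀ.
det = 422·7 − 40² = 1354.
β₁ = (1252·7 − 40·122)/1354 = 1942/677; β₀ = (422·122 − 40·1252)/1354 = 702/677.

β₁ = 2.8685, β₀ = 1.0369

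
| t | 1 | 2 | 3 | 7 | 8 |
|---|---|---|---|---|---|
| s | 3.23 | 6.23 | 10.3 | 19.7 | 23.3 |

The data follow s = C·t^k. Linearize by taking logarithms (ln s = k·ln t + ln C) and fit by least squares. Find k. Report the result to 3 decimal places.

Taking logs, ln s = k·ln t + ln C, so regress ln s on ln t.
Sums: Σln t = 5.8171, Σ(ln t)² = 9.7980, Σln s = 11.4631, Σln t·ln s = 16.1772.
Normal system: [[9.7980, 5.8171]; [5.8171, 5]]·[k, ln C]ᵀ = [16.1772, 11.4631]ᵀ.
Solving (det = 15.1514): k = 0.93747, ln C = 1.20195.

k = 0.937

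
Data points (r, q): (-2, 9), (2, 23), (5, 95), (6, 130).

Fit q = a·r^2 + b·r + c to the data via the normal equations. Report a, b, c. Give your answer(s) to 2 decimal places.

a = 2.90, b = 3.54, c = 4.44

Forming MᵀM = [[1953, 341, 69]; [341, 69, 11]; [69, 11, 4]] and Mᵀq = [7183, 1283, 257]ᵀ gives MᵀM·[a, b, c]ᵀ = Mᵀq.
Inverting the 3×3 Gram matrix, [a, b, c]ᵀ = [3879/1336, 4727/1336, 2963/668]ᵀ.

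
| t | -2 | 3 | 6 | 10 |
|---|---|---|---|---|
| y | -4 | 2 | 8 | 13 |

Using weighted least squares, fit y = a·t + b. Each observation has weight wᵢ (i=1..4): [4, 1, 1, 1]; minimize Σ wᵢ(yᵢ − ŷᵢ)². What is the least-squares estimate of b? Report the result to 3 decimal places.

b = -1.242

The normal system MᵀWM·[a, b]ᵀ = MᵀWy is [[161, 11]; [11, 7]]·[a, b]ᵀ = [216, 7]ᵀ.
Determinant 161·7 − 11² = 1006.
a = (216·7 − 11·7)/1006 = 1435/1006; b = (161·7 − 11·216)/1006 = -1249/1006.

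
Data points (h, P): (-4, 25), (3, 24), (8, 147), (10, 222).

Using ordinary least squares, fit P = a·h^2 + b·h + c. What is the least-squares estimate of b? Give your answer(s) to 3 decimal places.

With design matrix M, MᵀM = [[14433, 1475, 189]; [1475, 189, 17]; [189, 17, 4]] and MᵀP = [32224, 3368, 418]ᵀ.
Inverting the 3×3 Gram matrix, [a, b, c]ᵀ = [55313/27314, 54079/27314, 5469/13657]ᵀ.

b = 1.980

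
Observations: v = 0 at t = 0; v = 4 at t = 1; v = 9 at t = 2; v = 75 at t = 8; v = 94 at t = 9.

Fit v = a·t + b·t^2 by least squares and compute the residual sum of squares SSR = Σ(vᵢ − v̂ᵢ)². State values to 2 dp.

Setting ∂/∂a … = 0 gives: 150·a + 1250·b = 1468;  1250·a + 10674·b = 12454.
(Σt·t = 150, Σt·t^2 = 1250, Σt^2·t^2 = 10674, Σt·v = 1468, Σt^2·v = 12454.)
Δ = 150·10674 − 1250² = 38600.
a = (1468·10674 − 1250·12454)/38600 = 25483/9650; b = (150·12454 − 1250·1468)/38600 = 331/386.
Residuals: 0, 2421/4825, 1392/4825, -4857/4825, 3739/4825; SSR = 9403/4825.

SSR = 1.95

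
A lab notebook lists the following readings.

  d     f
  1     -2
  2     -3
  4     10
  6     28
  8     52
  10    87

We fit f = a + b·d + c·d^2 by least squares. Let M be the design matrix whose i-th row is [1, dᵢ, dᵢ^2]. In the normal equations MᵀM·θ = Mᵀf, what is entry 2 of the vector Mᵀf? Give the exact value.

Entry 2 ↔ basis d, so (Mᵀf)_{2} = Σᵢ (d)·fᵢ = (1)·(-2) + (2)·(-3) + (4)·(10) + (6)·(28) + (8)·(52) + (10)·(87) = 1486.

1486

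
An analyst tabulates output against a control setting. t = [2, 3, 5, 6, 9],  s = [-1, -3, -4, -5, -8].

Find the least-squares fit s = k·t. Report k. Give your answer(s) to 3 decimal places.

Sums needed: Σt·t = 155.
Moment sums: Σt·s = -133.
Normal equations: [[155]]·[k]ᵀ = [-133]ᵀ.
k = (-133)/155 = -0.858065.

k = -0.858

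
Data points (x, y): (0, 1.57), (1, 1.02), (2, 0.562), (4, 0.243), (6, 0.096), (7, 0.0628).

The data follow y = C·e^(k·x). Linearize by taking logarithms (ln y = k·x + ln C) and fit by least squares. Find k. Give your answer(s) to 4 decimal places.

k = -0.4607

Linearized form: ln y = k·x + ln C. From the 6 transformed points,
Σx = 20.0000, Σ(x)² = 106.0000, Σln y = -6.6313, Σx·ln y = -40.2265.
Normal system: [[106.0000, 20.0000]; [20.0000, 6]]·[k, ln C]ᵀ = [-40.2265, -6.6313]ᵀ.
Solving (det = 236.0000): k = -0.46074, ln C = 0.43057.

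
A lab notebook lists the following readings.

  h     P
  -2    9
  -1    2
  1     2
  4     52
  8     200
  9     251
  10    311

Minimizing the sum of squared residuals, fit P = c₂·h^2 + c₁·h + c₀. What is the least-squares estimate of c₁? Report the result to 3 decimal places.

c₁ = 0.954

Setting ∂/∂c₂ … = 0 gives: 20931·c₂ + 2297·c₁ + 267·c₀ = 65103;  2297·c₂ + 267·c₁ + 29·c₀ = 7159;  267·c₂ + 29·c₁ + 7·c₀ = 827.
(Σh^2·h^2 = 20931, Σh^2·h = 2297, Σh^2 = 267, Σh·h = 267, Σh = 29, Σ1 = 7, Σh^2·P = 65103, Σh·P = 7159, ΣP = 827.)
Solving the 3×3 system (Gaussian elimination) gives c₂ = 211338/70049, c₁ = 133593/140098, c₀ = -17707/20014.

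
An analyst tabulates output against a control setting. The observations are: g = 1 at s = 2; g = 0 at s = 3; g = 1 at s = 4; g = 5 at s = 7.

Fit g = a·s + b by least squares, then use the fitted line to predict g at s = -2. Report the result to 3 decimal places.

With design matrix A, AᵀA = [[78, 16]; [16, 4]] and Aᵀg = [41, 7]ᵀ.
Δ = 78·4 − 16² = 56.
a = (41·4 − 16·7)/56 = 13/14; b = (78·7 − 16·41)/56 = -55/28.
At s = -2: ĝ = (13/14)·(-2) + (-55/28)·(1) = -107/28.

ĝ = -3.821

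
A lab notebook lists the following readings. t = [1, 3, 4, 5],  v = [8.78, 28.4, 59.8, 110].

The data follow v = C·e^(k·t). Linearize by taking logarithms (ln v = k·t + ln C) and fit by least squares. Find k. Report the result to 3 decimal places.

Let Y = ln v. Fitting Y = k·t + ln C by least squares:
Σt = 13.0000, Σ(t)² = 51.0000, Σln v = 14.3104, Σt·ln v = 52.0781.
Equations: 51.0000·k + 13.0000·ln C = 52.0781;  13.0000·k + 4·ln C = 14.3104.
Solving (det = 35.0000): k = 0.63651, ln C = 1.50894.

k = 0.637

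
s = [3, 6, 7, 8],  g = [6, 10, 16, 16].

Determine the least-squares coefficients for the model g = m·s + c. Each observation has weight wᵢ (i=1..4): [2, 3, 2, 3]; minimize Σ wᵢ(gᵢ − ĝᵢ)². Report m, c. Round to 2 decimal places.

Normal-equation sums: Σwᵢ·s·s = 416, Σwᵢ·s = 62, Σwᵢ·1 = 10.
Moment sums: Σwᵢ·s·g = 824, Σwᵢ·g = 122.
Eliminating c: 10·(row 1) − 62·(row 2) gives 316·m = 10·824 − 62·122 = 676, so m = 169/79.
Then c = (122 − 62·(169/79))/10 = -84/79.

m = 2.14, c = -1.06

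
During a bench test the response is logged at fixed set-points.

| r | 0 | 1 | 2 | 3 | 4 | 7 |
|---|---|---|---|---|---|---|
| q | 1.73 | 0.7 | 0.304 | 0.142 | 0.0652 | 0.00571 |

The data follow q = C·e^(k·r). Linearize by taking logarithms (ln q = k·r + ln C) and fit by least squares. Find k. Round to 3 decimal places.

k = -0.809

Let Y = ln q. Fitting Y = k·r + ln C by least squares:
Σr = 17.0000, Σ(r)² = 79.0000, Σln q = -10.8470, Σr·ln q = -55.6739.
Equations: 79.0000·k + 17.0000·ln C = -55.6739;  17.0000·k + 6·ln C = -10.8470.
Slope k = (n·Σr·ln q − Σr·Σln q)/(n·Σ(r)² − (Σr)²) = (6·-55.6739 − 17.0000·-10.8470)/185.0000 = -0.80888; ln C = (Σln q − k·Σr)/n = 0.48400.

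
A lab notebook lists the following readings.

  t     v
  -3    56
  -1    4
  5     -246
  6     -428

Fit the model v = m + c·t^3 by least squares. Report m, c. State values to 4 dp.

XᵀX·[m, c]ᵀ = Xᵀv reads: 4·m + 313·c = -614;  313·m + 63011·c = -124714.
(Σ1 = 4, Σt^3 = 313, Σt^3·t^3 = 63011, Σv = -614, Σt^3·v = -124714.)
Δ = 4·63011 − 313² = 154075.
m = ((-614)·63011 − 313·(-124714))/154075 = 346728/154075; c = (4·(-124714) − 313·(-614))/154075 = -306674/154075.

m = 2.2504, c = -1.9904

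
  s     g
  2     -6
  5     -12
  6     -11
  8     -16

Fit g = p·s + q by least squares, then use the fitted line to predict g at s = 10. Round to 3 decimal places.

Entries of MᵀM: Σs·s = 129, Σs = 21, Σ1 = 4.
Moment sums: Σs·g = -266, Σg = -45.
Normal equations: [[129, 21]; [21, 4]]·[p, q]ᵀ = [-266, -45]ᵀ.
Δ = 129·4 − 21² = 75.
p = ((-266)·4 − 21·(-45))/75 = -119/75; q = (129·(-45) − 21·(-266))/75 = -73/25.
At s = 10: ĝ = (-119/75)·(10) + (-73/25)·(1) = -1409/75.

ĝ = -18.787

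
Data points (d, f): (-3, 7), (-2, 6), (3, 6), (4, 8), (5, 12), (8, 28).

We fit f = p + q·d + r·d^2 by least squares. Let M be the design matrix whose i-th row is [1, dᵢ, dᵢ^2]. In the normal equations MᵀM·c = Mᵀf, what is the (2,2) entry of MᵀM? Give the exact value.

Row 2 ↔ basis d, column 2 ↔ basis d, so (MᵀM)_{2,2} = Σᵢ (d)·(d) = (-3)·(-3) + (-2)·(-2) + (3)·(3) + (4)·(4) + (5)·(5) + (8)·(8) = 127.

127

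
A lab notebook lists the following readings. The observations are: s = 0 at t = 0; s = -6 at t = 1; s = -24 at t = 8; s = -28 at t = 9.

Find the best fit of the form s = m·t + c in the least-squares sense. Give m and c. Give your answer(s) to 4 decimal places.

m = -2.9077, c = -1.4154

With design matrix A, AᵀA = [[146, 18]; [18, 4]] and Aᵀs = [-450, -58]ᵀ.
det = 146·4 − 18² = 260.
m = ((-450)·4 − 18·(-58))/260 = -189/65; c = (146·(-58) − 18·(-450))/260 = -92/65.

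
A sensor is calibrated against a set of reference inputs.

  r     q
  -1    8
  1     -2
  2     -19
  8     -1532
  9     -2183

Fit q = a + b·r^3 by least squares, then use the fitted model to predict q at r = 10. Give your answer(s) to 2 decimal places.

Sums needed: Σ1 = 5, Σr^3 = 1249, Σr^3·r^3 = 793651.
Moment sums: Σq = -3728, Σr^3·q = -2375953.
So XᵀX·[a, b]ᵀ = Xᵀq: [[5, 1249]; [1249, 793651]]·[a, b]ᵀ = [-3728, -2375953]ᵀ.
Δ = 5·793651 − 1249² = 2408254.
a = ((-3728)·793651 − 1249·(-2375953))/2408254 = 8834369/2408254; b = (5·(-2375953) − 1249·(-3728))/2408254 = -7223493/2408254.
At r = 10: q̂ = (8834369/2408254)·(1) + (-7223493/2408254)·(1000) = -7214658631/2408254.

q̂ = -2995.80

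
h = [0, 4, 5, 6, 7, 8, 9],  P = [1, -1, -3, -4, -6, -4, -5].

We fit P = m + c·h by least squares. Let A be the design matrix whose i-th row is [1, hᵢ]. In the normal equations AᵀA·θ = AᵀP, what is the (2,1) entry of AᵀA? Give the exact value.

39

Row 2 ↔ basis h, column 1 ↔ basis 1, so (AᵀA)_{2,1} = Σᵢ h = (0)·(1) + (4)·(1) + (5)·(1) + (6)·(1) + (7)·(1) + (8)·(1) + (9)·(1) = 39.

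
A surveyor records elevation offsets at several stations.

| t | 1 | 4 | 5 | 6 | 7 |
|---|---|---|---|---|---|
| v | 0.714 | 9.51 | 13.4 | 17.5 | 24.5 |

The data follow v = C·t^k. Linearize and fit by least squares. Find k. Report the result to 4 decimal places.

Taking logs, ln v = k·ln t + ln C, so regress ln v on ln t.
AᵀA = [[11.5091, 6.7334]; [6.7334, 5]], rhs = [18.6520, 10.5716]ᵀ  (here Σln t = 6.7334, Σ(ln t)² = 11.5091, Σln v = 10.5716, Σln t·ln v = 18.6520).
Δ = 11.5091·5 − (6.7334)² = 12.2067; k = (18.6520·5 − 6.7334·10.5716)/12.2067 = 1.80863, ln C = (11.5091·10.5716 − 6.7334·18.6520)/12.2067 = -0.32132.

k = 1.8086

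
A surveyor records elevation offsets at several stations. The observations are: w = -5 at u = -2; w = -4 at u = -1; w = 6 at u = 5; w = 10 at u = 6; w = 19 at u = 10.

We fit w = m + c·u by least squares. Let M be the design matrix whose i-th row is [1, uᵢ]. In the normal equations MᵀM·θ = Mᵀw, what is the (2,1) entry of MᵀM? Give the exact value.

18

Row 2 ↔ basis u, column 1 ↔ basis 1, so (MᵀM)_{2,1} = Σᵢ u = (-2)·(1) + (-1)·(1) + (5)·(1) + (6)·(1) + (10)·(1) = 18.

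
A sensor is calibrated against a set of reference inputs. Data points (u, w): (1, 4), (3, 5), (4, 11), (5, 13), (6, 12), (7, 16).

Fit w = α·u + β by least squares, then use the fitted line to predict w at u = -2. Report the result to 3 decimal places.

ŵ = -2.771

Compute the Gram sums: Σu·u = 136, Σu = 26, Σ1 = 6.
And Σu·w = 312, Σw = 61.
Eliminating β: 6·(row 1) − 26·(row 2) gives 140·α = 6·312 − 26·61 = 286, so α = 143/70.
Then β = (61 − 26·(143/70))/6 = 46/35.
At u = -2: ŵ = (143/70)·(-2) + (46/35)·(1) = -97/35.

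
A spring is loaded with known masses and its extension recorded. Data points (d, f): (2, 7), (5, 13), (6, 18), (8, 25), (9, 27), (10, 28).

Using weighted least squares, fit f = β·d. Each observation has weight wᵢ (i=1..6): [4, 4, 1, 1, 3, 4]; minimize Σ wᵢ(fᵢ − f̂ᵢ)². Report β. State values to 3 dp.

The normal system XᵀWX·[β]ᵀ = XᵀWf is [[859]]·[β]ᵀ = [2473]ᵀ.
β = 2473/859 = 2.87893.

β = 2.879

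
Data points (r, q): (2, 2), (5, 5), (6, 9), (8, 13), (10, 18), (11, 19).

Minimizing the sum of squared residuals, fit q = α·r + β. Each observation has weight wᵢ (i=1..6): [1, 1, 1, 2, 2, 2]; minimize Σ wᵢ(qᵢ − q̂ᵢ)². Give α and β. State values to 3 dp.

α = 2.055, β = -3.322

Normal-equation sums: Σwᵢ·r·r = 635, Σwᵢ·r = 71, Σwᵢ·1 = 9.
Moment sums: Σwᵢ·r·q = 1069, Σwᵢ·q = 116.
Normal equations: [[635, 71]; [71, 9]]·[α, β]ᵀ = [1069, 116]ᵀ.
det = 635·9 − 71² = 674.
α = (1069·9 − 71·116)/674 = 1385/674; β = (635·116 − 71·1069)/674 = -2239/674.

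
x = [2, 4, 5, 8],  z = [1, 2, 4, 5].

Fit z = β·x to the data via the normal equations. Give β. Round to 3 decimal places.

From the data, Σx·x = 109.
For Mᵀz: Σx·z = 70.
So MᵀM·[β]ᵀ = Mᵀz: [[109]]·[β]ᵀ = [70]ᵀ.
Hence β = 70 / 109 ≈ 0.642202.

β = 0.642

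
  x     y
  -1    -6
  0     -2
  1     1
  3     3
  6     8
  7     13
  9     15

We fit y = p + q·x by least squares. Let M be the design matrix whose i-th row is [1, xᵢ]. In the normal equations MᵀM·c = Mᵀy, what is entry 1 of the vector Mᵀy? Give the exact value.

32

Entry 1 ↔ basis 1, so (Mᵀy)_{1} = Σᵢ yᵢ = (1)·(-6) + (1)·(-2) + (1)·(1) + (1)·(3) + (1)·(8) + (1)·(13) + (1)·(15) = 32.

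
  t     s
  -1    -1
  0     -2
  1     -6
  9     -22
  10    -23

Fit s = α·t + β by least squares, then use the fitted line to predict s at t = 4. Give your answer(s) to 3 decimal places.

MᵀM·[α, β]ᵀ = Mᵀs reads: 183·α + 19·β = -433;  19·α + 5·β = -54.
Eliminating β: 5·(row 1) − 19·(row 2) gives 554·α = 5·(-433) − 19·(-54) = -1139, so α = -1139/554.
Then β = ((-54) − 19·(-1139/554))/5 = -1655/554.
At t = 4: ŝ = (-1139/554)·(4) + (-1655/554)·(1) = -6211/554.

ŝ = -11.211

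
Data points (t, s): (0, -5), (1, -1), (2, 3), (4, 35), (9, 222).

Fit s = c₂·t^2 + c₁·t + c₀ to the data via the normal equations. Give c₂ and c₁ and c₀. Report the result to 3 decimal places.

Entries of AᵀA: Σt^2·t^2 = 6834, Σt^2·t = 802, Σt^2 = 102, Σt·t = 102, Σt = 16, Σ1 = 5.
Moment sums: Σt^2·s = 18553, Σt·s = 2143, Σs = 254.
So AᵀA·[c₂, c₁, c₀]ᵀ = Aᵀs: [[6834, 802, 102]; [802, 102, 16]; [102, 16, 5]]·[c₂, c₁, c₀]ᵀ = [18553, 2143, 254]ᵀ.
Inverting the 3×3 Gram matrix, [c₂, c₁, c₀]ᵀ = [14570/4771, -22957/9542, -18130/4771]ᵀ.

c₂ = 3.054, c₁ = -2.406, c₀ = -3.800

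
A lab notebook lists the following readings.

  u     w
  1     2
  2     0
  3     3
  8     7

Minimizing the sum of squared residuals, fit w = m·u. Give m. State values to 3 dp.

m = 0.859

Forming AᵀA = [[78]] and Aᵀw = [67]ᵀ gives AᵀA·[m]ᵀ = Aᵀw.
Hence m = 67 / 78 ≈ 0.858974.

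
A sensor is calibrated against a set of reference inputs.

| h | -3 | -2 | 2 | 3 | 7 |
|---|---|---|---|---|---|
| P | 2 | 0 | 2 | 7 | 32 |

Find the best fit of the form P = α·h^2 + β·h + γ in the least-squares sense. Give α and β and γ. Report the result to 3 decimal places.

α = 0.573, β = 0.711, γ = -0.996

The normal system AᵀA·[α, β, γ]ᵀ = AᵀP is [[2595, 343, 75]; [343, 75, 7]; [75, 7, 5]]·[α, β, γ]ᵀ = [1657, 243, 43]ᵀ.
Solving the 3×3 system (Gaussian elimination) gives α = 5619/9800, β = 199/280, γ = -2439/2450.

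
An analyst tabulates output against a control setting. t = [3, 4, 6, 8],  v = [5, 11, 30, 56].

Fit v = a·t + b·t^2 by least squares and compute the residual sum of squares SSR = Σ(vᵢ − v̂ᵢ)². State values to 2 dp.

Compute the Gram sums: Σt·t = 125, Σt·t^2 = 819, Σt^2·t^2 = 5729.
Right-hand side: Σt·v = 687, Σt^2·v = 4885.
So AᵀA·[a, b]ᵀ = Aᵀv: [[125, 819]; [819, 5729]]·[a, b]ᵀ = [687, 4885]ᵀ.
Eliminating b: 5729·(row 1) − 819·(row 2) gives 45364·a = 5729·687 − 819·4885 = -64992, so a = -16248/11341.
Then b = (4885 − 819·(-16248/11341))/5729 = 11993/11341.
Residuals: -2488/11341, -195/1031, 5970/11341, -2472/11341; SSR = 4633/11341.

SSR = 0.41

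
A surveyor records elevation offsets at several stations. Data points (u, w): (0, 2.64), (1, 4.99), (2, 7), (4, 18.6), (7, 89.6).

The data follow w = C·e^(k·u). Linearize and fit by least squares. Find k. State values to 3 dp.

With ln wᵢ as the transformed response and uᵢ as the regressor:
Σu = 14.0000, Σ(u)² = 70.0000, Σln w = 11.9426, Σu·ln w = 48.6594.
Equations: 70.0000·k + 14.0000·ln C = 48.6594;  14.0000·k + 5·ln C = 11.9426.
Slope k = (n·Σu·ln w − Σu·Σln w)/(n·Σ(u)² − (Σu)²) = (5·48.6594 − 14.0000·11.9426)/154.0000 = 0.49416; ln C = (Σln w − k·Σu)/n = 1.00489.

k = 0.494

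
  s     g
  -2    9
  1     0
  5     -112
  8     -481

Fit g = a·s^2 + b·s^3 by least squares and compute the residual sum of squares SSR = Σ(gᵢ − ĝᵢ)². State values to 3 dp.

SSR = 1.766

From the data, Σs^2·s^2 = 4738, Σs^2·s^3 = 35862, Σs^3·s^3 = 277834.
Moment sums: Σs^2·g = -33548, Σs^3·g = -260344.
AᵀA·[a, b]ᵀ = Aᵀg becomes [[4738, 35862]; [35862, 277834]]·[a, b]ᵀ = [-33548, -260344]ᵀ.
Δ = 4738·277834 − 35862² = 30294448.
a = ((-33548)·277834 − 35862·(-260344))/30294448 = 1960187/3786806; b = (4738·(-260344) − 35862·(-33548))/30294448 = -3801437/3786806.
Residuals: -2085495/1893403, 920625/1893403, 1026339/1893403, -284955/1893403; SSR = 3343932/1893403.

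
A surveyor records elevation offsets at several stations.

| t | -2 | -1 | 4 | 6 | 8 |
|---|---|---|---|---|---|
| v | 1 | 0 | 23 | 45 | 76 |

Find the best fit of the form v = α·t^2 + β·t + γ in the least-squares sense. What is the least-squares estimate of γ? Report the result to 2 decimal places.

MᵀM·[α, β, γ]ᵀ = Mᵀv reads: 5665·α + 783·β + 121·γ = 6856;  783·α + 121·β + 15·γ = 968;  121·α + 15·β + 5·γ = 145.
Row-reducing yields α = 9535/9874, β = 33109/19748, γ = 11871/19748.

γ = 0.60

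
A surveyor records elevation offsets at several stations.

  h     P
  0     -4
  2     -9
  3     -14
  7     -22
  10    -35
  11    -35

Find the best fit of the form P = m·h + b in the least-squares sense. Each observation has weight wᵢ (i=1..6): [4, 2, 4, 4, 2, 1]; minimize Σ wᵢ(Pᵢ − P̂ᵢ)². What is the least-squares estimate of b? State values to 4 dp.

b = -4.0613

The normal system AᵀWA·[m, b]ᵀ = AᵀWP is [[561, 75]; [75, 17]]·[m, b]ᵀ = [-1905, -283]ᵀ.
Eliminating b: 17·(row 1) − 75·(row 2) gives 3912·m = 17·(-1905) − 75·(-283) = -11160, so m = -465/163.
Then b = ((-283) − 75·(-465/163))/17 = -662/163.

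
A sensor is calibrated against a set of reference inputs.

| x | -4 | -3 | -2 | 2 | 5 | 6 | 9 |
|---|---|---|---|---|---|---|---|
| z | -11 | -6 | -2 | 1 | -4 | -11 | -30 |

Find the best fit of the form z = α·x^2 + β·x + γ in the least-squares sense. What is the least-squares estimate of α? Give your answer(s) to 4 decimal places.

α = -0.5142

Sums needed: Σx^2·x^2 = 8851, Σx^2·x = 979, Σx^2 = 175, Σx·x = 175, Σx = 13, Σ1 = 7.
Right-hand side: Σx^2·z = -3160, Σx·z = -288, Σz = -63.
So AᵀA·[α, β, γ]ᵀ = Aᵀz: [[8851, 979, 175]; [979, 175, 13]; [175, 13, 7]]·[α, β, γ]ᵀ = [-3160, -288, -63]ᵀ.
Inverting the 3×3 Gram matrix, [α, β, γ]ᵀ = [-148487/288774, 316393/288774, 262811/144387]ᵀ.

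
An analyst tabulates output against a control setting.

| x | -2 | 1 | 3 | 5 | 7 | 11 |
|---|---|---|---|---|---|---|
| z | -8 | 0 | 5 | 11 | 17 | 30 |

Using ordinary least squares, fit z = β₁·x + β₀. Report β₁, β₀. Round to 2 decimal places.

β₁ = 2.92, β₀ = -2.99

Normal-equation sums: Σx·x = 209, Σx = 25, Σ1 = 6.
And Σx·z = 535, Σz = 55.
det = 209·6 − 25² = 629.
β₁ = (535·6 − 25·55)/629 = 1835/629; β₀ = (209·55 − 25·535)/629 = -1880/629.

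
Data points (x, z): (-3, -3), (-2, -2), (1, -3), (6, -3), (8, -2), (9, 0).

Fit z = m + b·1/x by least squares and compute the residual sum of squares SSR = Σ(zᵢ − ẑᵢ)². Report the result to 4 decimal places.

SSR = 6.6378

Normal-equation sums: Σ1 = 6, Σ1/x = 41/72, Σ1/x·1/x = 7345/5184.
Right-hand side: Σz = -13, Σ1/x·z = -7/4.
Determinant 6·(7345/5184) − (41/72)² = 42389/5184.
m = ((-13)·(7345/5184) − (41/72)·(-7/4))/(42389/5184) = -90319/42389; b = (6·(-7/4) − (41/72)·(-13))/(42389/5184) = -16056/42389.
Residuals: -42200/42389, -2487/42389, -904/1843, -34172/42389, 7548/42389, 92103/42389; SSR = 281370/42389.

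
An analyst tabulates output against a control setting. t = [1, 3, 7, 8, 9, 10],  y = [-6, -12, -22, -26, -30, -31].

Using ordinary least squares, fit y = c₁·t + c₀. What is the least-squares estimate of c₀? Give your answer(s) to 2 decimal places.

c₀ = -3.20

MᵀM·[c₁, c₀]ᵀ = Mᵀy reads: 304·c₁ + 38·c₀ = -984;  38·c₁ + 6·c₀ = -127.
Determinant 304·6 − 38² = 380.
c₁ = ((-984)·6 − 38·(-127))/380 = -539/190; c₀ = (304·(-127) − 38·(-984))/380 = -16/5.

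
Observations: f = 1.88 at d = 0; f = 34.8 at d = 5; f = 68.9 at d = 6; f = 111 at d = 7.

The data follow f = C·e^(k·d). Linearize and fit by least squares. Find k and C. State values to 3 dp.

With ln fᵢ as the transformed response and dᵢ as the regressor:
Over the data: Σd = 18.0000, Σ(d)² = 110.0000, Σln f = 13.1231, Σd·ln f = 76.1107.
Normal system: [[110.0000, 18.0000]; [18.0000, 4]]·[k, ln C]ᵀ = [76.1107, 13.1231]ᵀ.
Slope k = (n·Σd·ln f − Σd·Σln f)/(n·Σ(d)² − (Σd)²) = (4·76.1107 − 18.0000·13.1231)/116.0000 = 0.58817; ln C = (Σln f − k·Σd)/n = 0.63401, so C = exp(0.63401) = 1.88515.

k = 0.588, C = 1.885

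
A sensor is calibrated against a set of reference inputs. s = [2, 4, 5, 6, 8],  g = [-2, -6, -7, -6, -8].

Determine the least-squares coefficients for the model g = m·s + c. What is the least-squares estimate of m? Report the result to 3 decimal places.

Entries of MᵀM: Σs·s = 145, Σs = 25, Σ1 = 5.
Right-hand side: Σs·g = -163, Σg = -29.
det = 145·5 − 25² = 100.
m = ((-163)·5 − 25·(-29))/100 = -9/10; c = (145·(-29) − 25·(-163))/100 = -13/10.

m = -0.900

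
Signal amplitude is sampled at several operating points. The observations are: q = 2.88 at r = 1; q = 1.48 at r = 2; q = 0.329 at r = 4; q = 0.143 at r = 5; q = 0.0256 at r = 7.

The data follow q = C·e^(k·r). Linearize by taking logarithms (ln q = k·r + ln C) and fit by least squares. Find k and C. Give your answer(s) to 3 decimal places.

With ln qᵢ as the transformed response and rᵢ as the regressor:
AᵀA = [[95.0000, 19.0000]; [19.0000, 5]], rhs = [-37.9856, -5.2719]ᵀ  (here Σr = 19.0000, Σ(r)² = 95.0000, Σln q = -5.2719, Σr·ln q = -37.9856).
Slope k = (n·Σr·ln q − Σr·Σln q)/(n·Σ(r)² − (Σr)²) = (5·-37.9856 − 19.0000·-5.2719)/114.0000 = -0.78738; ln C = (Σln q − k·Σr)/n = 1.93765, so C = exp(1.93765) = 6.94244.

k = -0.787, C = 6.942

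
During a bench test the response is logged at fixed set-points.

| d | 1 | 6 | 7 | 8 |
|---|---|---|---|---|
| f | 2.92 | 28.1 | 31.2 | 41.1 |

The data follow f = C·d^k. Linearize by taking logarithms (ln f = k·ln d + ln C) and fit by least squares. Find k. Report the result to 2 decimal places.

k = 1.25

Let Y = ln f. Fitting Y = k·ln d + ln C by least squares:
Sums: Σln d = 5.8171, Σ(ln d)² = 11.3210, Σln f = 11.5638, Σln d·ln f = 20.3989.
Normal system: [[11.3210, 5.8171]; [5.8171, 4]]·[k, ln C]ᵀ = [20.3989, 11.5638]ᵀ.
Slope k = (n·Σln d·ln f − Σln d·Σln f)/(n·Σ(ln d)² − (Σln d)²) = (4·20.3989 − 5.8171·11.5638)/11.4454 = 1.25183; ln C = (Σln f − k·Σln d)/n = 1.07044.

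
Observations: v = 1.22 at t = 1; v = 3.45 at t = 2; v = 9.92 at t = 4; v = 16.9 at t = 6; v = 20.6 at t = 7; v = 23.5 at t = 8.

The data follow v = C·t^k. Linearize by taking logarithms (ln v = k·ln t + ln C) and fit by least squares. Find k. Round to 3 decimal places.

k = 1.438

Taking logs, ln v = k·ln t + ln C, so regress ln v on ln t.
AᵀA = [[13.7233, 7.8966]; [7.8966, 6]], rhs = [21.5569, 12.7414]ᵀ  (here Σln t = 7.8966, Σ(ln t)² = 13.7233, Σln v = 12.7414, Σln t·ln v = 21.5569).
Slope k = (n·Σln t·ln v − Σln t·Σln v)/(n·Σ(ln t)² − (Σln t)²) = (6·21.5569 − 7.8966·12.7414)/19.9843 = 1.43755; ln C = (Σln v − k·Σln t)/n = 0.23162.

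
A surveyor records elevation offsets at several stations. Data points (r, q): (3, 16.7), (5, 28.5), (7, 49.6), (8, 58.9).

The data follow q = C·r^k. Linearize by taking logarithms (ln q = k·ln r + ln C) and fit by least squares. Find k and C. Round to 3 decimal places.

With ln qᵢ as the transformed response and ln rᵢ as the regressor:
Σln r = 6.7334, Σ(ln r)² = 11.9079, Σln q = 14.1451, Σln r·ln q = 24.5568.
Equations: 11.9079·k + 6.7334·ln C = 24.5568;  6.7334·k + 4·ln C = 14.1451.
Δ = 11.9079·4 − (6.7334)² = 2.2928; k = (24.5568·4 − 6.7334·14.1451)/2.2928 = 1.30068, ln C = (11.9079·14.1451 − 6.7334·24.5568)/2.2928 = 1.34679, so C = exp(1.34679) = 3.84507.

k = 1.301, C = 3.845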